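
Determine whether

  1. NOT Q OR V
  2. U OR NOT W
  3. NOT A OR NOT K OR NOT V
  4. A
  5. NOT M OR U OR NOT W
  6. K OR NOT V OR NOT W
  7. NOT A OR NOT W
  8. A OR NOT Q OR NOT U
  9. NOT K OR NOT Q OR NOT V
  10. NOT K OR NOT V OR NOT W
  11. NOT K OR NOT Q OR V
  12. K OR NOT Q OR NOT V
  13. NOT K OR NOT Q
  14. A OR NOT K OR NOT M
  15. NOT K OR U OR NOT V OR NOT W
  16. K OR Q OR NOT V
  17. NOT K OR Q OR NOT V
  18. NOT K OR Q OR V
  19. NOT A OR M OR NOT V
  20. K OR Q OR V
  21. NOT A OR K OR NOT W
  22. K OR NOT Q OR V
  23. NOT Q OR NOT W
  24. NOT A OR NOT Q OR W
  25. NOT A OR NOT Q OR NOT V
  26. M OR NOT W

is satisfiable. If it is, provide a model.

Case K = True:
  (A) forces A = True.
  (NOT A OR NOT K OR NOT V) forces V = False.
  (NOT Q OR V) forces Q = False.
  Clause (NOT K OR Q OR V) is falsified — contradiction.
Case K = False:
  (A) forces A = True.
  (NOT A OR NOT W) forces W = False.
  (NOT A OR NOT Q OR W) forces Q = False.
  (K OR Q OR NOT V) forces V = False.
  Clause (K OR Q OR V) is falsified — contradiction.
Both cases fail, so the formula is unsatisfiable.

The formula is unsatisfiable.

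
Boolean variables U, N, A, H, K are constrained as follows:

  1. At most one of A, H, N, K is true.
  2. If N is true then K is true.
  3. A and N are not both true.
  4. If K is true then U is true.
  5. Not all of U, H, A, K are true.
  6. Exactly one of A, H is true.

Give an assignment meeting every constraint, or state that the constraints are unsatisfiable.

U=T, N=F, A=T, H=F, K=F

  (1) {A, H, N, K}: 1 true — at most one ✓
  (2) N=F ⇒ K: vacuous ✓
  (3) A=T, N=F — not both ✓
  (4) K=F ⇒ U: vacuous ✓
  (5) {U, H, A, K}: 2/4 true — not all ✓
  (6) {A, H}: 1 true — exactly one ✓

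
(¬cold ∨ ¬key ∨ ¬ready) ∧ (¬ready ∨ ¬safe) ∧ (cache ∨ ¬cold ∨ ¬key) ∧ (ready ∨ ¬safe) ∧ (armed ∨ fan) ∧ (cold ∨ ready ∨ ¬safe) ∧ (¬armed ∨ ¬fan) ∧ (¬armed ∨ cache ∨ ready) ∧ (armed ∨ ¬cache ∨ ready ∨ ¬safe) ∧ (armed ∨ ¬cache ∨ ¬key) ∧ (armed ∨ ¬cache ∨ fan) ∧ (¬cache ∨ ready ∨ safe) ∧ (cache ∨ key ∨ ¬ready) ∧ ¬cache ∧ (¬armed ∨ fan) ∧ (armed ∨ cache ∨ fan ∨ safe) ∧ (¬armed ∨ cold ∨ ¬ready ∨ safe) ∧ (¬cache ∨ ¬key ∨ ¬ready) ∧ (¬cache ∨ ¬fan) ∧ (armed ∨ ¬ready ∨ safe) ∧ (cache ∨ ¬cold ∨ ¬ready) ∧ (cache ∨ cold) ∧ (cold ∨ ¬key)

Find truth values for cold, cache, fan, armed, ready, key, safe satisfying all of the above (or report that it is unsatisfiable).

Unit clause (¬cache) forces cache = False.
In (cache ∨ cold) only cold is left, so cold = True.
In (cache ∨ ¬cold ∨ ¬key) only ¬key is left, so key = False.
In (cache ∨ key ∨ ¬ready) only ¬ready is left, so ready = False.
In (ready ∨ ¬safe) only ¬safe is left, so safe = False.
In (¬armed ∨ cache ∨ ready) only ¬armed is left, so armed = False.
In (armed ∨ cache ∨ fan ∨ safe) only fan is left, so fan = True.
All clauses satisfied.

cold=T, cache=F, fan=T, armed=F, ready=F, key=F, safe=F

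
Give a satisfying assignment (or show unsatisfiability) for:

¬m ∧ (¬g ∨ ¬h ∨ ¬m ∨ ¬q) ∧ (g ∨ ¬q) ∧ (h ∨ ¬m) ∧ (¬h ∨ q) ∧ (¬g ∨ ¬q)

g=F; q=F; m=F; h=F

Unit clause (¬m) forces m = False.
Set g = False.
  then (g ∨ ¬q) forces q = False.
  then (¬h ∨ q) forces h = False.
All clauses satisfied.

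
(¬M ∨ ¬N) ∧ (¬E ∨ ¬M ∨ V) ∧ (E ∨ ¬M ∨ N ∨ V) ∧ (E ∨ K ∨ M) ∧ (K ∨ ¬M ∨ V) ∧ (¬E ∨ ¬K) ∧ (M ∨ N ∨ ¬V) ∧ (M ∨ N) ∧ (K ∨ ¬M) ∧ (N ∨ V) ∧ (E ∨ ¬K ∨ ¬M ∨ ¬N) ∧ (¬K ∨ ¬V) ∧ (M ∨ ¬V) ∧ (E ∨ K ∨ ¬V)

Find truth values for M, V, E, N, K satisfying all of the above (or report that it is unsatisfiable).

M=F; V=F; E=F; N=T; K=T

Try M = True:
  (¬M ∨ ¬N) forces N = False.
  (K ∨ ¬M) forces K = True.
  (¬E ∨ ¬K) forces E = False.
  (E ∨ ¬M ∨ N ∨ V) forces V = True.
  clause (¬K ∨ ¬V) is falsified — backtrack.
So M = False.
  then (M ∨ N) forces N = True.
  then (M ∨ ¬V) forces V = False.
Set E = False.
  then (E ∨ K ∨ M) forces K = True.
All clauses satisfied.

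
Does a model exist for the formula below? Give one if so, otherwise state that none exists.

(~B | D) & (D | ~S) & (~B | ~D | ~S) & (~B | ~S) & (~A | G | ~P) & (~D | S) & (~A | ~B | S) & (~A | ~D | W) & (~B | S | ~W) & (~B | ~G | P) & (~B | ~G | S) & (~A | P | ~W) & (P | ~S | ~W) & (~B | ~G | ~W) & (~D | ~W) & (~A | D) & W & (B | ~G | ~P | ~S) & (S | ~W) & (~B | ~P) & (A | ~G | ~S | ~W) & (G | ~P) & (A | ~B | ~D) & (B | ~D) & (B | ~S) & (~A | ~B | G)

Case W = True:
  (~D | ~W) forces D = False.
  (~B | D) forces B = False.
  (D | ~S) forces S = False.
  Clause (S | ~W) is falsified — contradiction.
Case W = False:
  Clause (W) is falsified — contradiction.
Both cases fail, so the formula is unsatisfiable.

The formula is unsatisfiable.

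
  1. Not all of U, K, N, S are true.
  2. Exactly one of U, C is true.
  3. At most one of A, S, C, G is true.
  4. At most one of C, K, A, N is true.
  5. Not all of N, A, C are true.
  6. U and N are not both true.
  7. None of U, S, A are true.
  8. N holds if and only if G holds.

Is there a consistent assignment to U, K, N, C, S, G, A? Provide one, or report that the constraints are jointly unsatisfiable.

U=F; K=F; N=F; C=T; S=F; G=F; A=F

  (1) {U, K, N, S}: 0/4 true — not all ✓
  (2) {U, C}: 1 true — exactly one ✓
  (3) {A, S, C, G}: 1 true — at most one ✓
  (4) {C, K, A, N}: 1 true — at most one ✓
  (5) {N, A, C}: 1/3 true — not all ✓
  (6) U=F, N=F — not both ✓
  (7) {U, S, A}: 0 true — none ✓
  (8) N=F, G=F — same ✓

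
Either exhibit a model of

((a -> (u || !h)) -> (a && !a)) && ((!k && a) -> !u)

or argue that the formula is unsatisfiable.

h: True, a: True, k: True, u: False

  (a -> (u || !h)) -> (a && !a) = True
    a -> (u || !h) = False
      u || !h = False
        !h = False
    a && !a = False
      !a = False
  (!k && a) -> !u = True
    !k && a = False
      !k = False
    !u = True
Both conjuncts True, so the formula holds.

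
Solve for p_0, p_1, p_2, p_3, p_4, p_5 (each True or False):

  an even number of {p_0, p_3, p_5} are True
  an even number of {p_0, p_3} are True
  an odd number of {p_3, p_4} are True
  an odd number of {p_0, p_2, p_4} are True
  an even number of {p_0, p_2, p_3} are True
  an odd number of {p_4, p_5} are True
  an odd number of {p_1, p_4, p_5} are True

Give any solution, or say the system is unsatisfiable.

p_0: False, p_1: False, p_2: False, p_3: False, p_4: True, p_5: False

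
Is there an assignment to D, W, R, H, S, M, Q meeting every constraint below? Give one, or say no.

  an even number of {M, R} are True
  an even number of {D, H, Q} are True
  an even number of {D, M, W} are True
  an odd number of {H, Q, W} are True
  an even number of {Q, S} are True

D = False, W = True, R = True, H = True, S = True, M = True, Q = True

{M, R}: 2 true → even ✓
{D, H, Q}: 2 true → even ✓
{D, M, W}: 2 true → even ✓
{H, Q, W}: 3 true → odd ✓
{Q, S}: 2 true → even ✓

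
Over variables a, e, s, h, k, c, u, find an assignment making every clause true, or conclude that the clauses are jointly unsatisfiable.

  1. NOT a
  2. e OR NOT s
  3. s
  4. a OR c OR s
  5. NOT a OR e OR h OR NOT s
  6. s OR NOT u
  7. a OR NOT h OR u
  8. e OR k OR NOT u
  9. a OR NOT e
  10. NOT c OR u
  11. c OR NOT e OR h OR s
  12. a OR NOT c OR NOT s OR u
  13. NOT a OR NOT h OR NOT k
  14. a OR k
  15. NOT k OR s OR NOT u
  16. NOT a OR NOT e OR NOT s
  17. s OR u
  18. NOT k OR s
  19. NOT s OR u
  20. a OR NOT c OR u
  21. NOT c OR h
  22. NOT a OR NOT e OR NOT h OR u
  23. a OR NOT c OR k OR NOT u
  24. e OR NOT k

The formula is unsatisfiable.

Case a = True:
  Clause (NOT a) is falsified — contradiction.
Case a = False:
  (s) forces s = True.
  (e OR NOT s) forces e = True.
  Clause (a OR NOT e) is falsified — contradiction.
Both cases fail, so the formula is unsatisfiable.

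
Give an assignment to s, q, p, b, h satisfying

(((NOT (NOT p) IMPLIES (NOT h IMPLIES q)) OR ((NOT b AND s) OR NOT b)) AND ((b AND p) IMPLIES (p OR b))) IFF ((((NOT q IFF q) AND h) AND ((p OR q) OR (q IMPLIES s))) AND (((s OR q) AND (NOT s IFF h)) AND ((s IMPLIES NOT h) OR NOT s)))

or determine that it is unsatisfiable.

s: True, q: False, p: True, b: True, h: False

  (((NOT (NOT p) IMPLIES (NOT h IMPLIES q)) OR ((NOT b AND s) OR NOT b)) AND ((b AND p) IMPLIES (p OR b))) IFF ((((NOT q IFF q) AND h) AND ((p OR q) OR (q IMPLIES s))) AND (((s OR q) AND (NOT s IFF h)) AND ((s IMPLIES NOT h) OR NOT s))) = True
    ((NOT (NOT p) IMPLIES (NOT h IMPLIES q)) OR ((NOT b AND s) OR NOT b)) AND ((b AND p) IMPLIES (p OR b)) = False
      (NOT (NOT p) IMPLIES (NOT h IMPLIES q)) OR ((NOT b AND s) OR NOT b) = False
        NOT (NOT p) IMPLIES (NOT h IMPLIES q) = False
          NOT (NOT p) = True
            NOT p = False
          NOT h IMPLIES q = False
            NOT h = True
        (NOT b AND s) OR NOT b = False
          NOT b AND s = False
            NOT b = False
          NOT b = False
      (b AND p) IMPLIES (p OR b) = True
        b AND p = True
        p OR b = True
    (((NOT q IFF q) AND h) AND ((p OR q) OR (q IMPLIES s))) AND (((s OR q) AND (NOT s IFF h)) AND ((s IMPLIES NOT h) OR NOT s)) = False
      ((NOT q IFF q) AND h) AND ((p OR q) OR (q IMPLIES s)) = False
        (NOT q IFF q) AND h = False
          NOT q IFF q = False
            NOT q = True
        (p OR q) OR (q IMPLIES s) = True
          p OR q = True
          q IMPLIES s = True
      ((s OR q) AND (NOT s IFF h)) AND ((s IMPLIES NOT h) OR NOT s) = True
        (s OR q) AND (NOT s IFF h) = True
          s OR q = True
          NOT s IFF h = True
            NOT s = False
        (s IMPLIES NOT h) OR NOT s = True
          s IMPLIES NOT h = True
            NOT h = True
          NOT s = False
The formula evaluates to True.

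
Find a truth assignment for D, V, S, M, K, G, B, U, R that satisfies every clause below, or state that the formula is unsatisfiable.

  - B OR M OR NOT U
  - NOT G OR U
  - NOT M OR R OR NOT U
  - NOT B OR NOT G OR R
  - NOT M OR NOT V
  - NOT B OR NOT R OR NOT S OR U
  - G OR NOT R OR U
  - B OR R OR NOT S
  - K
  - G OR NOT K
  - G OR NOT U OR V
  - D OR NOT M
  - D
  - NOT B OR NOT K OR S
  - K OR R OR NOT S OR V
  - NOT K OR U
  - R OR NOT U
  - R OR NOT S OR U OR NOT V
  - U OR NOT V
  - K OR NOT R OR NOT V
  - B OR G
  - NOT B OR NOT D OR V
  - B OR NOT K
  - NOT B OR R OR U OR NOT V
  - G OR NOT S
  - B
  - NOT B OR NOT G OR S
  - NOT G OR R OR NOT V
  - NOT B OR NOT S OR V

Unit clause (K) forces K = True.
In (G OR NOT K) only G is left, so G = True.
Unit clause (D) forces D = True.
In (NOT K OR U) only U is left, so U = True.
In (R OR NOT U) only R is left, so R = True.
In (B OR NOT K) only B is left, so B = True.
In (NOT B OR NOT G OR S) only S is left, so S = True.
In (NOT B OR NOT S OR V) only V is left, so V = True.
In (NOT M OR NOT V) only NOT M is left, so M = False.
All clauses satisfied.

D=T, V=T, S=T, M=F, K=T, G=T, B=T, U=T, R=T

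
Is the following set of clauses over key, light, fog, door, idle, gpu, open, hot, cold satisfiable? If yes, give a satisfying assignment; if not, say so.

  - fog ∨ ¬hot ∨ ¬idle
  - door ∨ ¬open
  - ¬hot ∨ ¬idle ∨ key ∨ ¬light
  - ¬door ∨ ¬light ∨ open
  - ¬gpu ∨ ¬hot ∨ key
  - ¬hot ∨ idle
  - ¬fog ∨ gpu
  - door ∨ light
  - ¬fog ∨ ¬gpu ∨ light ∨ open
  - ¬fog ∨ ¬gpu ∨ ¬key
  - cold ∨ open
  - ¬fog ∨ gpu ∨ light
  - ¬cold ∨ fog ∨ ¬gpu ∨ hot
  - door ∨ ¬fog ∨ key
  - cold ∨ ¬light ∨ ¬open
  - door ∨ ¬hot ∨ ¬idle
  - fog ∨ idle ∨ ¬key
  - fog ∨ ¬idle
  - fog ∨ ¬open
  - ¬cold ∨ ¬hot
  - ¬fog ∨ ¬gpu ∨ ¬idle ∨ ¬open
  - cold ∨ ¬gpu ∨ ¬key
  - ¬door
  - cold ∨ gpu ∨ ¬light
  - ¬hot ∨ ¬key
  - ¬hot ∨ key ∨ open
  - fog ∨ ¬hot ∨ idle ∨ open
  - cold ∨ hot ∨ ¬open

key=F, light=T, fog=F, door=F, idle=F, gpu=F, open=F, hot=F, cold=T

Unit clause (¬door) forces door = False.
In (door ∨ ¬open) only ¬open is left, so open = False.
In (door ∨ light) only light is left, so light = True.
In (cold ∨ open) only cold is left, so cold = True.
In (¬cold ∨ ¬hot) only ¬hot is left, so hot = False.
Set key = False.
  then (door ∨ ¬fog ∨ key) forces fog = False.
  then (fog ∨ ¬idle) forces idle = False.
  then (¬cold ∨ fog ∨ ¬gpu ∨ hot) forces gpu = False.
All clauses satisfied.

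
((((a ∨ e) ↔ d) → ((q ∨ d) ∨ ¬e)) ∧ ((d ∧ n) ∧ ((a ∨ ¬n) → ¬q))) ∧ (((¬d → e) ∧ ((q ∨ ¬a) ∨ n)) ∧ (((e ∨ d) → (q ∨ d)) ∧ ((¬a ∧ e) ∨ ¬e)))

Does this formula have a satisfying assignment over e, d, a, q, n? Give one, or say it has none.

e = True; d = True; a = False; q = True; n = True

  (((a ∨ e) ↔ d) → ((q ∨ d) ∨ ¬e)) ∧ ((d ∧ n) ∧ ((a ∨ ¬n) → ¬q)) = True
    ((a ∨ e) ↔ d) → ((q ∨ d) ∨ ¬e) = True
      (a ∨ e) ↔ d = True
        a ∨ e = True
      (q ∨ d) ∨ ¬e = True
        q ∨ d = True
        ¬e = False
    (d ∧ n) ∧ ((a ∨ ¬n) → ¬q) = True
      d ∧ n = True
      (a ∨ ¬n) → ¬q = True
        a ∨ ¬n = False
          ¬n = False
        ¬q = False
  ((¬d → e) ∧ ((q ∨ ¬a) ∨ n)) ∧ (((e ∨ d) → (q ∨ d)) ∧ ((¬a ∧ e) ∨ ¬e)) = True
    (¬d → e) ∧ ((q ∨ ¬a) ∨ n) = True
      ¬d → e = True
        ¬d = False
      (q ∨ ¬a) ∨ n = True
        q ∨ ¬a = True
          ¬a = True
    ((e ∨ d) → (q ∨ d)) ∧ ((¬a ∧ e) ∨ ¬e) = True
      (e ∨ d) → (q ∨ d) = True
        e ∨ d = True
        q ∨ d = True
      (¬a ∧ e) ∨ ¬e = True
        ¬a ∧ e = True
          ¬a = True
        ¬e = False
Both conjuncts True, so the formula holds.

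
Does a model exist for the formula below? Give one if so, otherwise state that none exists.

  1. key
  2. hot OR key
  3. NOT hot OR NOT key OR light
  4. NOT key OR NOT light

light: False, key: True, hot: False

Unit clause (key) forces key = True.
In (NOT key OR NOT light) only NOT light is left, so light = False.
In (NOT hot OR NOT key OR light) only NOT hot is left, so hot = False.
All clauses satisfied.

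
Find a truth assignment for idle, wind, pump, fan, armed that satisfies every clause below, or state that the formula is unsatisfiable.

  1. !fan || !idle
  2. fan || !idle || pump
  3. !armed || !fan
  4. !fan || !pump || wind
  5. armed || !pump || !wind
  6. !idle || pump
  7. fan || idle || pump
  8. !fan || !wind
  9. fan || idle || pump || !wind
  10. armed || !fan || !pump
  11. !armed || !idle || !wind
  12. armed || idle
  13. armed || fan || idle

idle: True, wind: False, pump: True, fan: False, armed: False

Set idle = True.
  then (!fan || !idle) forces fan = False.
  then (fan || !idle || pump) forces pump = True.
Try wind = True:
  (armed || !pump || !wind) forces armed = True.
  clause (!armed || !idle || !wind) is falsified — backtrack.
So wind = False.
Set armed = False.
All clauses satisfied.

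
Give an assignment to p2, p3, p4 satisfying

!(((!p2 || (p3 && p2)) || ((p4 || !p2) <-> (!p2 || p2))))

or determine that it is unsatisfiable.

p2=T; p3=F; p4=F

  !(((!p2 || (p3 && p2)) || ((p4 || !p2) <-> (!p2 || p2)))) = True
    (!p2 || (p3 && p2)) || ((p4 || !p2) <-> (!p2 || p2)) = False
      !p2 || (p3 && p2) = False
        !p2 = False
        p3 && p2 = False
      (p4 || !p2) <-> (!p2 || p2) = False
        p4 || !p2 = False
          !p2 = False
        !p2 || p2 = True
          !p2 = False
The formula evaluates to True.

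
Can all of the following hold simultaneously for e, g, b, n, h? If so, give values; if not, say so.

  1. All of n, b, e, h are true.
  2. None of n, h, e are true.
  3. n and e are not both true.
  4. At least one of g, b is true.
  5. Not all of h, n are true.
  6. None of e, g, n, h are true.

Case e = True:
  Constraint (2) is violated (e=T) — contradiction.
Case e = False:
  Constraint (1) is violated (e=F) — contradiction.
Both cases fail — unsatisfiable.

The formula is unsatisfiable.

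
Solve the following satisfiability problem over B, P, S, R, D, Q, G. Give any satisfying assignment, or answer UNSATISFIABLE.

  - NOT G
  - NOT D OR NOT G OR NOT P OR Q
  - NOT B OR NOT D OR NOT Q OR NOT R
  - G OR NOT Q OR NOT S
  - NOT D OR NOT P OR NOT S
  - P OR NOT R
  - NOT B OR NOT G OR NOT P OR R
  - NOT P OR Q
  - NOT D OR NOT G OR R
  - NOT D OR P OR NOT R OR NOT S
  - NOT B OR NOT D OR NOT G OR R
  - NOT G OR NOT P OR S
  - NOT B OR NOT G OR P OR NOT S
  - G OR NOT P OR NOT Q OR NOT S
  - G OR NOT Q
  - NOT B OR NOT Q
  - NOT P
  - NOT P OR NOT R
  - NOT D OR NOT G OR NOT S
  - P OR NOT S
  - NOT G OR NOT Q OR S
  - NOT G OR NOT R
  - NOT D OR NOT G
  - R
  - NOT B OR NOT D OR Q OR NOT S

The formula is unsatisfiable.

Case P = True:
  Clause (NOT P) is falsified — contradiction.
Case P = False:
  (NOT G) forces G = False.
  (P OR NOT R) forces R = False.
  Clause (R) is falsified — contradiction.
Both cases fail, so the formula is unsatisfiable.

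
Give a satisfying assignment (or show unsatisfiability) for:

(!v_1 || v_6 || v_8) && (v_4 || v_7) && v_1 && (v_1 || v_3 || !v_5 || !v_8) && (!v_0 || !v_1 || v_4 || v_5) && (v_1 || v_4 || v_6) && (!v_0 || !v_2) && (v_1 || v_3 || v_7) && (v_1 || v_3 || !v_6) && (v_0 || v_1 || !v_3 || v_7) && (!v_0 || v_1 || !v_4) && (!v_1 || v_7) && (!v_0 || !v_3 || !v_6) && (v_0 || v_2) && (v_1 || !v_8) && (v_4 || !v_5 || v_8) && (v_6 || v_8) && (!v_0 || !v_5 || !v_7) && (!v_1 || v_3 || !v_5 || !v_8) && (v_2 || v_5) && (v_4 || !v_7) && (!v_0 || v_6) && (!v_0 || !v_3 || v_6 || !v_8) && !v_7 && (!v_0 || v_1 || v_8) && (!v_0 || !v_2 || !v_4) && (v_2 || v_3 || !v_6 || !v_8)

The formula is unsatisfiable.

Case v_1 = True:
  (!v_1 || v_7) forces v_7 = True.
  Clause (!v_7) is falsified — contradiction.
Case v_1 = False:
  Clause (v_1) is falsified — contradiction.
Both cases fail, so the formula is unsatisfiable.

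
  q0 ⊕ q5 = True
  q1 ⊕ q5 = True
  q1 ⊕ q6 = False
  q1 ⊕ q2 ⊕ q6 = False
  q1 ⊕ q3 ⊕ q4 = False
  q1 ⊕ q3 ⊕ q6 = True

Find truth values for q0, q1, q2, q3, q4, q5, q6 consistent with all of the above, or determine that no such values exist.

q0 = False; q1 = False; q2 = False; q3 = True; q4 = True; q5 = True; q6 = False

q0 ⊕ q5 = F ⊕ T = True ✓
q1 ⊕ q5 = F ⊕ T = True ✓
q1 ⊕ q6 = F ⊕ F = False ✓
q1 ⊕ q2 ⊕ q6 = F ⊕ F ⊕ F = False ✓
q1 ⊕ q3 ⊕ q4 = F ⊕ T ⊕ T = False ✓
q1 ⊕ q3 ⊕ q6 = F ⊕ T ⊕ F = True ✓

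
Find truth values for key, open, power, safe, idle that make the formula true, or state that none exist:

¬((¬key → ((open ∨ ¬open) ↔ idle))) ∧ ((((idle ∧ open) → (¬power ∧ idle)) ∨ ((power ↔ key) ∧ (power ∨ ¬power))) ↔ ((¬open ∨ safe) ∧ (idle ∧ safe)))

The formula is unsatisfiable.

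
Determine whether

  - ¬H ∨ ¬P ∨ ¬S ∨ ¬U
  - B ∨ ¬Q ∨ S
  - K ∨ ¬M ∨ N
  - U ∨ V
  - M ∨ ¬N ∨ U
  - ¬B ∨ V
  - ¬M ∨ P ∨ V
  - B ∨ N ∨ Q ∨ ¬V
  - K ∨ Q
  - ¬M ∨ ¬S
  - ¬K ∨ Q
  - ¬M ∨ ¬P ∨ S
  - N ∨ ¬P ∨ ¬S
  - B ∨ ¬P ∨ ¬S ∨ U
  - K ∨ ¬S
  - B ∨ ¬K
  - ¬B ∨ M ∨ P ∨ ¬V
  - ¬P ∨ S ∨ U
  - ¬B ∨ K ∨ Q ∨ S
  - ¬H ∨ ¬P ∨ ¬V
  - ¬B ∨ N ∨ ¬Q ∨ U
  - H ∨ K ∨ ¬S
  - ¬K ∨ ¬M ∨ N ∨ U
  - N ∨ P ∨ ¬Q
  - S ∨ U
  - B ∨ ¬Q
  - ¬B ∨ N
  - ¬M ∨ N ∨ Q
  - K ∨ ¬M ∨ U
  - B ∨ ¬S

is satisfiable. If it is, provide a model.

Set M = True.
  then (¬M ∨ ¬S) forces S = False.
  then (¬M ∨ ¬P ∨ S) forces P = False.
  then (S ∨ U) forces U = True.
  then (¬M ∨ P ∨ V) forces V = True.
Set K = True.
  then (¬K ∨ Q) forces Q = True.
  then (B ∨ ¬K) forces B = True.
  then (N ∨ P ∨ ¬Q) forces N = True.
Set H = False.
All clauses satisfied.

M = True; K = True; U = True; Q = True; V = True; P = False; S = False; H = False; B = True; N = True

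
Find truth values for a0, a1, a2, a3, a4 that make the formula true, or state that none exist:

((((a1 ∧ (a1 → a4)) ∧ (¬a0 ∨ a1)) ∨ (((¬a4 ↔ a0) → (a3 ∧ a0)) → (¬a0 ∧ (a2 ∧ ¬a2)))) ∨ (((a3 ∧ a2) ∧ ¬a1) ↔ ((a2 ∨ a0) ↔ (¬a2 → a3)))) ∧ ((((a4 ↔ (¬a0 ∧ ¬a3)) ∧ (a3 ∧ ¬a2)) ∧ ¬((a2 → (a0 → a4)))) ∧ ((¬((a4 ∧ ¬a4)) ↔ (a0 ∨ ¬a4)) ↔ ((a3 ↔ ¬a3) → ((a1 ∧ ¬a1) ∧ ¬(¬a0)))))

The formula is unsatisfiable.

Case a2 = True: the conjunct ¬a2 is False.
Case a2 = False: the conjunct ¬((a2 → (a0 → a4))) becomes ¬((False → (a0 → a4))) = False.
Both cases fail — unsatisfiable.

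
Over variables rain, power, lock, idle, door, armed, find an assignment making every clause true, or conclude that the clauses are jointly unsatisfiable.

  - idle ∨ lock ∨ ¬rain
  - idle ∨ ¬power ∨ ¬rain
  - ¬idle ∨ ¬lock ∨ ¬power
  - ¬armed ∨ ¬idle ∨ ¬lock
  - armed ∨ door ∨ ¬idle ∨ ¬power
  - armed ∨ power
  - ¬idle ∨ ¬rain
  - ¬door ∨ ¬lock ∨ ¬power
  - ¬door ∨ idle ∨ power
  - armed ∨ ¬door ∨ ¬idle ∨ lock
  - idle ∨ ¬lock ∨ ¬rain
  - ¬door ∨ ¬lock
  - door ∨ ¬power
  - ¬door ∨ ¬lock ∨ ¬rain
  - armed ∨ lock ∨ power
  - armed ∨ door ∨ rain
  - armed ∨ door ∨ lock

rain = False, power = True, lock = False, idle = False, door = True, armed = False

Try rain = True:
  (¬idle ∨ ¬rain) forces idle = False.
  (idle ∨ lock ∨ ¬rain) forces lock = True.
  clause (idle ∨ ¬lock ∨ ¬rain) is falsified — backtrack.
So rain = False.
Set power = True.
  then (door ∨ ¬power) forces door = True.
  then (¬door ∨ ¬lock ∨ ¬power) forces lock = False.
Set idle = False.
Set armed = False.
All clauses satisfied.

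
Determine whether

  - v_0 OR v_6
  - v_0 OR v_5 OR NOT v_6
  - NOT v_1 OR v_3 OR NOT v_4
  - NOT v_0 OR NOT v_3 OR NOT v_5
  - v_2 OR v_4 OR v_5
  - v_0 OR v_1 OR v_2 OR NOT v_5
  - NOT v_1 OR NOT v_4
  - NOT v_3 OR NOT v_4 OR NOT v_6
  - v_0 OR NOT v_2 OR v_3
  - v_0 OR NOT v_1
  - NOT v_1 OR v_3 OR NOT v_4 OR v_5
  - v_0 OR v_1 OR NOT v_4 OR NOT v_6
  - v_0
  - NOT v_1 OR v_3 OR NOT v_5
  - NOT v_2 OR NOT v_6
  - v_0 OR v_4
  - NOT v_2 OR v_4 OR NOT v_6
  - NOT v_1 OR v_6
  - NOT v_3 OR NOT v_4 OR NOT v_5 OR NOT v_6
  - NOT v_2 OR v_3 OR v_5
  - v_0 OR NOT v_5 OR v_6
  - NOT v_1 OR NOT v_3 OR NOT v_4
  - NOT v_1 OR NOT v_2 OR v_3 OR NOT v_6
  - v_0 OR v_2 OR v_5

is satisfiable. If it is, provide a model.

v_0=T, v_1=F, v_2=F, v_3=F, v_4=F, v_5=T, v_6=F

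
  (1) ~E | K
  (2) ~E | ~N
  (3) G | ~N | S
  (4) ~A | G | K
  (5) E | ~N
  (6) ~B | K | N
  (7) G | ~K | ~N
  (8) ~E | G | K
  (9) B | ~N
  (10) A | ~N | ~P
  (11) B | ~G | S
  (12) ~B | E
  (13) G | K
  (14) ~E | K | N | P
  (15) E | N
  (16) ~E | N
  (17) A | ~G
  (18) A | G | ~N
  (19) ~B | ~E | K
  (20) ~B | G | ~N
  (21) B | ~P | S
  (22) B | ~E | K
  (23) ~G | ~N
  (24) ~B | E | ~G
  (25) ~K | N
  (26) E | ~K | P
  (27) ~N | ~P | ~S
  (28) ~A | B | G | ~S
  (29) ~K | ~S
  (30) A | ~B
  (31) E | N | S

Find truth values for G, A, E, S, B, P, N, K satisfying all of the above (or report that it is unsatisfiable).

Unsatisfiable

Case N = True:
  (~E | ~N) forces E = False.
  Clause (E | ~N) is falsified — contradiction.
Case N = False:
  (E | N) forces E = True.
  Clause (~E | N) is falsified — contradiction.
Both cases fail, so the formula is unsatisfiable.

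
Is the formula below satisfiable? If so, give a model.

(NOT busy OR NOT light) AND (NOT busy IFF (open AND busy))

light=F; open=F; busy=T

  NOT busy OR NOT light = True
    NOT busy = False
    NOT light = True
  NOT busy IFF (open AND busy) = True
    NOT busy = False
    open AND busy = False
Both conjuncts True, so the formula holds.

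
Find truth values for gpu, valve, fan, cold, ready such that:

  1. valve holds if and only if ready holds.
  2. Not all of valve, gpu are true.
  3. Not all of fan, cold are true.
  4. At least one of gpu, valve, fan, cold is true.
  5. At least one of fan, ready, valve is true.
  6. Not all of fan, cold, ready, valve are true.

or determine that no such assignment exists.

gpu = False, valve = False, fan = True, cold = False, ready = False

  (1) valve=F, ready=F — same ✓
  (2) {valve, gpu}: 0/2 true — not all ✓
  (3) {fan, cold}: 1/2 true — not all ✓
  (4) {gpu, valve, fan, cold}: 1 true — at least one ✓
  (5) {fan, ready, valve}: 1 true — at least one ✓
  (6) {fan, cold, ready, valve}: 1/4 true — not all ✓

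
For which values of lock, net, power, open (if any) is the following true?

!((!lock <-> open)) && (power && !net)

lock: False; net: False; power: True; open: False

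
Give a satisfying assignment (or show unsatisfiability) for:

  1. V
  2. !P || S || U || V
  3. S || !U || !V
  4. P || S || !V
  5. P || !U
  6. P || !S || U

V=T, S=T, U=T, P=T

Unit clause (V) forces V = True.
Set S = True.
Set U = True.
  then (P || !U) forces P = True.
Check each clause:
  (V): V holds.
  (!P || S || U || V): S holds.
  (S || !U || !V): S holds.
  (P || S || !V): P holds.
  (P || !U): P holds.
  (P || !S || U): P holds.
All clauses satisfied.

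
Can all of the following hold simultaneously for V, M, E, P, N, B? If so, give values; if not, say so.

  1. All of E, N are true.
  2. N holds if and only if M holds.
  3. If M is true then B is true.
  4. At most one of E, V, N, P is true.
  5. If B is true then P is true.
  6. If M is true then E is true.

No satisfying assignment exists.

Case E = True:
  (1) forces N = True.
  Constraint (4) is violated (E=T, N=T) — contradiction.
Case E = False:
  Constraint (1) is violated (E=F) — contradiction.
Both cases fail — unsatisfiable.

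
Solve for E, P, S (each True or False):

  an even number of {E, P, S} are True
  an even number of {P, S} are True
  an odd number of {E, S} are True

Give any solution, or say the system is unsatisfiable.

E = False; P = True; S = True

{E, P, S}: 2 true → even ✓
{P, S}: 2 true → even ✓
{E, S}: 1 true → odd ✓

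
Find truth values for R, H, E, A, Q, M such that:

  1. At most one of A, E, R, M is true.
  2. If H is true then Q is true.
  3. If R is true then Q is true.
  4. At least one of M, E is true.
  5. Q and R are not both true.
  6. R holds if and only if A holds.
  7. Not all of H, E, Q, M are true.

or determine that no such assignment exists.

R = False, H = True, E = False, A = False, Q = True, M = True

  (1) {A, E, R, M}: 1 true — at most one ✓
  (2) H=T ⇒ Q: T ✓
  (3) R=F ⇒ Q: vacuous ✓
  (4) {M, E}: 1 true — at least one ✓
  (5) Q=T, R=F — not both ✓
  (6) R=F, A=F — same ✓
  (7) {H, E, Q, M}: 3/4 true — not all ✓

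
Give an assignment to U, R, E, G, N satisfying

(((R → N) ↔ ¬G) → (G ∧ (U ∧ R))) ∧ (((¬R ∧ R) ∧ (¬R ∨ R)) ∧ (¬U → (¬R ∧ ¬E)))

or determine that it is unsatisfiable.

Unsatisfiable — no assignment works.

Case R = True: the conjunct ¬R is False.
Case R = False: the conjunct R is False.
Both cases fail — unsatisfiable.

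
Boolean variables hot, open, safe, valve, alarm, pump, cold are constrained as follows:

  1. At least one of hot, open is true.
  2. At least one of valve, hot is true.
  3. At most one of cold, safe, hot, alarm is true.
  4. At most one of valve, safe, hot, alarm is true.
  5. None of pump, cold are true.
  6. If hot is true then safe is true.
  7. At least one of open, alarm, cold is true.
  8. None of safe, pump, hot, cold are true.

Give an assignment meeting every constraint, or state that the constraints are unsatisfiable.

hot=F, open=T, safe=F, valve=T, alarm=F, pump=F, cold=F

  (1) {hot, open}: 1 true — at least one ✓
  (2) {valve, hot}: 1 true — at least one ✓
  (3) {cold, safe, hot, alarm}: 0 true — at most one ✓
  (4) {valve, safe, hot, alarm}: 1 true — at most one ✓
  (5) {pump, cold}: 0 true — none ✓
  (6) hot=F ⇒ safe: vacuous ✓
  (7) {open, alarm, cold}: 1 true — at least one ✓
  (8) {safe, pump, hot, cold}: 0 true — none ✓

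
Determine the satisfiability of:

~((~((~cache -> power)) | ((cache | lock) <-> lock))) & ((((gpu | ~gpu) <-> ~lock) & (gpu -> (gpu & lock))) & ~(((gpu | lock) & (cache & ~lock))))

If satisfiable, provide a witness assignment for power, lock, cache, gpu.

power = False; lock = False; cache = True; gpu = False

  ~((~((~cache -> power)) | ((cache | lock) <-> lock))) = True
    ~((~cache -> power)) | ((cache | lock) <-> lock) = False
      ~((~cache -> power)) = False
        ~cache -> power = True
          ~cache = False
      (cache | lock) <-> lock = False
        cache | lock = True
  (((gpu | ~gpu) <-> ~lock) & (gpu -> (gpu & lock))) & ~(((gpu | lock) & (cache & ~lock))) = True
    ((gpu | ~gpu) <-> ~lock) & (gpu -> (gpu & lock)) = True
      (gpu | ~gpu) <-> ~lock = True
        gpu | ~gpu = True
          ~gpu = True
        ~lock = True
      gpu -> (gpu & lock) = True
        gpu & lock = False
    ~(((gpu | lock) & (cache & ~lock))) = True
      (gpu | lock) & (cache & ~lock) = False
        gpu | lock = False
        cache & ~lock = True
          ~lock = True
Both conjuncts True, so the formula holds.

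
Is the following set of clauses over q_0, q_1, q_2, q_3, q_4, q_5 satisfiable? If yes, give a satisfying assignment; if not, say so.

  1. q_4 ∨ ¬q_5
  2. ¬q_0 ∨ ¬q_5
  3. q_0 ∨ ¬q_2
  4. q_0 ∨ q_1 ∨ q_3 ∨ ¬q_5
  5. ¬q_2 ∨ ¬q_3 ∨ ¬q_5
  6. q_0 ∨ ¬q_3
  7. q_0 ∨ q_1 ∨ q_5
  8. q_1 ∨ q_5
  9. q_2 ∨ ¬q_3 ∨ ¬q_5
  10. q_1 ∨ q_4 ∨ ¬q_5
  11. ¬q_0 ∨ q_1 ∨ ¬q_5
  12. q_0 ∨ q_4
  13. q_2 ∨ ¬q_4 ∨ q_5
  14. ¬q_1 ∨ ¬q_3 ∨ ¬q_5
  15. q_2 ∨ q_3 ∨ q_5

Set q_0 = True.
  then (¬q_0 ∨ ¬q_5) forces q_5 = False.
  then (q_1 ∨ q_5) forces q_1 = True.
Set q_2 = False.
  then (q_2 ∨ ¬q_4 ∨ q_5) forces q_4 = False.
  then (q_2 ∨ q_3 ∨ q_5) forces q_3 = True.
All clauses satisfied.

q_0 = True; q_1 = True; q_2 = False; q_3 = True; q_4 = False; q_5 = False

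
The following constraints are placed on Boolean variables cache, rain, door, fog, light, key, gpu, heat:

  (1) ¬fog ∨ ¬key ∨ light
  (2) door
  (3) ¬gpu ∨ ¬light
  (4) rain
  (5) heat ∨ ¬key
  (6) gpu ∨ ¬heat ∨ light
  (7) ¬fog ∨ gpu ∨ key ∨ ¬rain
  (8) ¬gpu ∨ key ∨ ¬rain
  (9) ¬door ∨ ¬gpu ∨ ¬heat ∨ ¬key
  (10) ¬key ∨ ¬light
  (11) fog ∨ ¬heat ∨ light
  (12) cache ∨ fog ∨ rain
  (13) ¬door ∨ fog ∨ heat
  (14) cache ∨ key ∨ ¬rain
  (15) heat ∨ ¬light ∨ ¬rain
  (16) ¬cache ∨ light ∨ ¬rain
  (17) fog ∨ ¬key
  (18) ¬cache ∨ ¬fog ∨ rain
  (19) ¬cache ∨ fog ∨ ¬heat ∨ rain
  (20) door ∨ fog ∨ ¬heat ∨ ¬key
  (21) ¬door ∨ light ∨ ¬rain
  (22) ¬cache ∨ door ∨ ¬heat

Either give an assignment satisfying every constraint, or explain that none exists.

Unit clause (door) forces door = True.
Unit clause (rain) forces rain = True.
In (¬door ∨ light ∨ ¬rain) only light is left, so light = True.
In (¬gpu ∨ ¬light) only ¬gpu is left, so gpu = False.
In (¬key ∨ ¬light) only ¬key is left, so key = False.
In (cache ∨ key ∨ ¬rain) only cache is left, so cache = True.
In (heat ∨ ¬light ∨ ¬rain) only heat is left, so heat = True.
In (¬fog ∨ gpu ∨ key ∨ ¬rain) only ¬fog is left, so fog = False.
All clauses satisfied.

cache=T, rain=T, door=T, fog=F, light=T, key=F, gpu=F, heat=T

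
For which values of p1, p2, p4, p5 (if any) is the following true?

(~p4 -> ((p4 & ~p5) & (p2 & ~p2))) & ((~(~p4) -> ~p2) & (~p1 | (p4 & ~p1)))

p1: False, p2: False, p4: True, p5: True

  ~p4 -> ((p4 & ~p5) & (p2 & ~p2)) = True
    ~p4 = False
    (p4 & ~p5) & (p2 & ~p2) = False
      p4 & ~p5 = False
        ~p5 = False
      p2 & ~p2 = False
        ~p2 = True
  (~(~p4) -> ~p2) & (~p1 | (p4 & ~p1)) = True
    ~(~p4) -> ~p2 = True
      ~(~p4) = True
        ~p4 = False
      ~p2 = True
    ~p1 | (p4 & ~p1) = True
      ~p1 = True
      p4 & ~p1 = True
        ~p1 = True
Both conjuncts True, so the formula holds.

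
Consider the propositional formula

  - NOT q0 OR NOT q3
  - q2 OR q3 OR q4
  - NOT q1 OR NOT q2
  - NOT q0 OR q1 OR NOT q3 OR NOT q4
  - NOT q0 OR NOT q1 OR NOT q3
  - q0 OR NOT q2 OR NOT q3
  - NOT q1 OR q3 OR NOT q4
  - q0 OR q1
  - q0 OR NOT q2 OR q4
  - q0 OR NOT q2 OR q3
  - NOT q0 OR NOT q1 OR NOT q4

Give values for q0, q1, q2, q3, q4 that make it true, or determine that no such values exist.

q0: False, q1: True, q2: False, q3: True, q4: False

Set q0 = False.
  then (q0 OR q1) forces q1 = True.
  then (NOT q1 OR NOT q2) forces q2 = False.
Try q3 = False:
  (q2 OR q3 OR q4) forces q4 = True.
  clause (NOT q1 OR q3 OR NOT q4) is falsified — backtrack.
So q3 = True.
Set q4 = False.
All clauses satisfied.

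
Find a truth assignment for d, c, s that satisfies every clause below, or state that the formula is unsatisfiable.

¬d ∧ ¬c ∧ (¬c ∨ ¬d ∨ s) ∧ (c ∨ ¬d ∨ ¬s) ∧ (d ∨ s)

Unit clause (¬d) forces d = False.
Unit clause (¬c) forces c = False.
In (d ∨ s) only s is left, so s = True.
All clauses satisfied.

d = False, c = False, s = True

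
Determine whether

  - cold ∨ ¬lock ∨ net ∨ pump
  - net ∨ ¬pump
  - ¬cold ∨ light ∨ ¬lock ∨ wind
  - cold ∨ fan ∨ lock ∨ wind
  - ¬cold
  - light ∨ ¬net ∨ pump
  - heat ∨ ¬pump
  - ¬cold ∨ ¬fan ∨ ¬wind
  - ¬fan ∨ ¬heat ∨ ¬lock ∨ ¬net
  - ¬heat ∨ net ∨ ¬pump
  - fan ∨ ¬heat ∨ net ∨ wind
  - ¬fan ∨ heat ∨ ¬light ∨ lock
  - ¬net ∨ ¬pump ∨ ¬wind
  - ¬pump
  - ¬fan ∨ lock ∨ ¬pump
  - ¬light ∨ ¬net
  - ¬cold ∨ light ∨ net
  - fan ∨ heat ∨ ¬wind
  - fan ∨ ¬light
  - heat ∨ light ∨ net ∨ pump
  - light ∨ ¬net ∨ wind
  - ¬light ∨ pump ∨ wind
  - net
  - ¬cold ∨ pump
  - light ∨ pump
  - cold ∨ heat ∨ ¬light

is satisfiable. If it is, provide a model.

Case cold = True:
  Clause (¬cold) is falsified — contradiction.
Case cold = False:
  (¬pump) forces pump = False.
  (net) forces net = True.
  (light ∨ ¬net ∨ pump) forces light = True.
  Clause (¬light ∨ ¬net) is falsified — contradiction.
Both cases fail, so the formula is unsatisfiable.

No satisfying assignment exists.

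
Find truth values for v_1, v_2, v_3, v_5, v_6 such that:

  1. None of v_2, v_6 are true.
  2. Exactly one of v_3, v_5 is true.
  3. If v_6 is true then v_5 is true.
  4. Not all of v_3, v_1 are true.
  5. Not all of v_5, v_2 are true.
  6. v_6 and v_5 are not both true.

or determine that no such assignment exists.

v_1: True, v_2: False, v_3: False, v_5: True, v_6: False

  (1) {v_2, v_6}: 0 true — none ✓
  (2) {v_3, v_5}: 1 true — exactly one ✓
  (3) v_6=F ⇒ v_5: vacuous ✓
  (4) {v_3, v_1}: 1/2 true — not all ✓
  (5) {v_5, v_2}: 1/2 true — not all ✓
  (6) v_6=F, v_5=T — not both ✓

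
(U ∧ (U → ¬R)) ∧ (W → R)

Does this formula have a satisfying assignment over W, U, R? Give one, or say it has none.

W = False; U = True; R = False

  U ∧ (U → ¬R) = True
    U → ¬R = True
      ¬R = True
  W → R = True
Both conjuncts True, so the formula holds.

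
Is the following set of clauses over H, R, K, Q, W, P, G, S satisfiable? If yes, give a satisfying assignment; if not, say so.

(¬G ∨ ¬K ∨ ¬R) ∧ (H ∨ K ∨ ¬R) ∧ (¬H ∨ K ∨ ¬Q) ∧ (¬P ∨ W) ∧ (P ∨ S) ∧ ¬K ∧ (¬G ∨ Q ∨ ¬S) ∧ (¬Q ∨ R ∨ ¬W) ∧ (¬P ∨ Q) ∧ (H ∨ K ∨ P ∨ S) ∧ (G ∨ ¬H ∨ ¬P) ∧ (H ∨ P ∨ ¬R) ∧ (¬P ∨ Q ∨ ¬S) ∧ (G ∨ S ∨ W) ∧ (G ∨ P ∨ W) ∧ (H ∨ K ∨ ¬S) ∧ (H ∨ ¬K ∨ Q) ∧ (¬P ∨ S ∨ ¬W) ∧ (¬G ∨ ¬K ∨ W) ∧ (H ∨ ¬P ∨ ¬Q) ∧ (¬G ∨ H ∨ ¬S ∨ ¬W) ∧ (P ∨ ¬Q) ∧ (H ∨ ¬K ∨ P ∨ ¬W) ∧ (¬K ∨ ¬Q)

Unit clause (¬K) forces K = False.
Set H = True.
  then (¬H ∨ K ∨ ¬Q) forces Q = False.
  then (¬P ∨ Q) forces P = False.
  then (P ∨ S) forces S = True.
  then (¬G ∨ Q ∨ ¬S) forces G = False.
  then (G ∨ P ∨ W) forces W = True.
Set R = True.
All clauses satisfied.

H=T, R=T, K=F, Q=F, W=T, P=F, G=F, S=T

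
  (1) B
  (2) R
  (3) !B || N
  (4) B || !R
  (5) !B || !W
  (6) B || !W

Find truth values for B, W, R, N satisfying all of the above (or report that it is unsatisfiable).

B = True; W = False; R = True; N = True

Unit clause (B) forces B = True.
Unit clause (R) forces R = True.
In (!B || N) only N is left, so N = True.
In (!B || !W) only !W is left, so W = False.
Check each clause:
  (B): B holds.
  (R): R holds.
  (!B || N): N holds.
  (B || !R): B holds.
  (!B || !W): !W holds.
  (B || !W): B holds.
All clauses satisfied.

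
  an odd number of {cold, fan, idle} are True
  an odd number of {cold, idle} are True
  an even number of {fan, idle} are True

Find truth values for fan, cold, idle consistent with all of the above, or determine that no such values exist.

fan = False, cold = True, idle = False

{cold, fan, idle}: 1 true → odd ✓
{cold, idle}: 1 true → odd ✓
{fan, idle}: 0 true → even ✓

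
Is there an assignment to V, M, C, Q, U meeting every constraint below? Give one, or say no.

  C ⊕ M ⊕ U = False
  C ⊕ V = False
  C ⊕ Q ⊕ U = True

V=F, M=T, C=F, Q=F, U=T

C ⊕ M ⊕ U = F ⊕ T ⊕ T = False ✓
C ⊕ V = F ⊕ F = False ✓
C ⊕ Q ⊕ U = F ⊕ F ⊕ T = True ✓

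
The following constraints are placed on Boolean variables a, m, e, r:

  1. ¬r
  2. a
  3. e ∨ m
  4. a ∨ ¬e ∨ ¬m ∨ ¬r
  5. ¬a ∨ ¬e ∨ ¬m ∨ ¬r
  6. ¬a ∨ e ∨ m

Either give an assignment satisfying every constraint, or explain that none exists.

a = True, m = True, e = True, r = False

Unit clause (¬r) forces r = False.
Unit clause (a) forces a = True.
Set m = True.
Set e = True.
Check each clause:
  (¬r): ¬r holds.
  (a): a holds.
  (e ∨ m): e holds.
  (a ∨ ¬e ∨ ¬m ∨ ¬r): a holds.
  (¬a ∨ ¬e ∨ ¬m ∨ ¬r): ¬r holds.
  (¬a ∨ e ∨ m): e holds.
All clauses satisfied.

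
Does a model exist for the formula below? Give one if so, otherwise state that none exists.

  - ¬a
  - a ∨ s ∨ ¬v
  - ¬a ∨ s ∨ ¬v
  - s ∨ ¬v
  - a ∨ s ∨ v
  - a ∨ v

v=T, a=F, s=T

Unit clause (¬a) forces a = False.
In (a ∨ v) only v is left, so v = True.
In (a ∨ s ∨ ¬v) only s is left, so s = True.
Check each clause:
  (¬a): ¬a holds.
  (a ∨ s ∨ ¬v): s holds.
  (¬a ∨ s ∨ ¬v): ¬a holds.
  (s ∨ ¬v): s holds.
  (a ∨ s ∨ v): s holds.
  (a ∨ v): v holds.
All clauses satisfied.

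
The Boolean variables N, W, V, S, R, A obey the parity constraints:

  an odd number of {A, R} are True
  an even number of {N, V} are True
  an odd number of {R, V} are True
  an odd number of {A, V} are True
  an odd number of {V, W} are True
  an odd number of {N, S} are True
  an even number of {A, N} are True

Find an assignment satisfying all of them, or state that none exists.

UNSATISFIABLE

Adding constraints 1, 3, 4 mod 2: every variable appears an even number of times on the left, so the left side is 0.
But the right sides sum to 1 (mod 2). 0 ≠ 1 — the system is inconsistent.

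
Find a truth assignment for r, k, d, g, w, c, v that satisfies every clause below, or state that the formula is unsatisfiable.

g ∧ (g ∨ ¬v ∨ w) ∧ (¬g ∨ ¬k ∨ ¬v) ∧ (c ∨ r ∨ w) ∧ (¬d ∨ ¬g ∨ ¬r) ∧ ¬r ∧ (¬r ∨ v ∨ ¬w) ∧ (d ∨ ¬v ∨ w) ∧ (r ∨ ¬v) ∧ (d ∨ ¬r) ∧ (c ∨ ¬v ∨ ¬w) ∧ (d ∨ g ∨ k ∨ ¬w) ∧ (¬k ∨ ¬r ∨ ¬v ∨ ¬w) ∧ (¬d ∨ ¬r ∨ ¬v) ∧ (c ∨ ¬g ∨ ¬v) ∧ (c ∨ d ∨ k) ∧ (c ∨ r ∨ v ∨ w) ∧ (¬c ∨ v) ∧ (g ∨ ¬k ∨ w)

r = False; k = True; d = False; g = True; w = True; c = False; v = False

Unit clause (g) forces g = True.
Unit clause (¬r) forces r = False.
In (r ∨ ¬v) only ¬v is left, so v = False.
In (¬c ∨ v) only ¬c is left, so c = False.
In (c ∨ r ∨ w) only w is left, so w = True.
Set k = True.
Set d = False.
All clauses satisfied.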